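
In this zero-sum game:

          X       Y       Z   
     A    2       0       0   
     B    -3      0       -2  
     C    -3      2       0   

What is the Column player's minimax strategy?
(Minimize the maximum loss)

Column should play Z, value = 0

Work:
Column player minimizes Row's maximum payoff:
Column X: max payoff to Row = 2
Column Y: max payoff to Row = 2
Column Z: max payoff to Row = 0
Minimum is 0, achieved by column Z.
Minimax strategy: Z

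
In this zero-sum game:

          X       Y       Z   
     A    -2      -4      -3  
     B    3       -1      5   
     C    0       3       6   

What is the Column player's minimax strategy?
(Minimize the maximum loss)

Column should play X or Y (all achieve the minimum), value = 3

Work:
Column player minimizes Row's maximum payoff:
Column X: max payoff to Row = 3
Column Y: max payoff to Row = 3
Column Z: max payoff to Row = 6
Minimum is 3, achieved by columns X, Y (tied).
Each of X or Y is a minimax strategy.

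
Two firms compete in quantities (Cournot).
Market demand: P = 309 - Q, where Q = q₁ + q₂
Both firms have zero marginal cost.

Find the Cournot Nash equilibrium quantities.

q₁* = q₂* = 103.0; P* = 103.0

Work:
Profit: π_i = P·q_i = (a - q_i - q_j)·q_i
FOC: ∂π_i/∂q_i = a - 2q_i - q_j = 0
Reaction function: q_i = (309 - q_j)/2
Symmetry: q* = 309/3 = 103.0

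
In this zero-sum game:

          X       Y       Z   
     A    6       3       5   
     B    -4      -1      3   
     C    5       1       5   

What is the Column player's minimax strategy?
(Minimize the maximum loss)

Column should play Y, value = 3

Work:
Column player minimizes Row's maximum payoff:
Column X: max payoff to Row = 6
Column Y: max payoff to Row = 3
Column Z: max payoff to Row = 5
Minimum is 3, achieved by column Y.
Minimax strategy: Y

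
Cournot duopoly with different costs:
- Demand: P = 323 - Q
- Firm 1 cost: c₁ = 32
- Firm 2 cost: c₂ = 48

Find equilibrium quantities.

q₁* = 102.33, q₂* = 86.33

Work:
Reaction: q₁ = (323 - 32 - q₂)/2
Reaction: q₂ = (323 - 48 - q₁)/2
Solve simultaneously:
q₁* = (323 - 2×32 + 48)/3 = 102.33
q₂* = (323 - 2×48 + 32)/3 = 86.33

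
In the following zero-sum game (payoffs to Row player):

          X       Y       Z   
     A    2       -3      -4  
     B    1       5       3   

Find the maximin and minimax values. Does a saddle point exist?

Maximin = 1, Minimax = 2, Saddle: False

Work:
Row minimums: [-4, 1] → maximin = 1
Column maximums: [2, 5, 3] → minimax = 2
No saddle point (maximin ≠ minimax). Mixed strategy needed.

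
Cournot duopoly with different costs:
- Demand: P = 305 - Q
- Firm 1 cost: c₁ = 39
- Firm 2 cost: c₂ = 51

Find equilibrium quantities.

q₁* = 92.67, q₂* = 80.67

Work:
Reaction: q₁ = (305 - 39 - q₂)/2
Reaction: q₂ = (305 - 51 - q₁)/2
Solve simultaneously:
q₁* = (305 - 2×39 + 51)/3 = 92.67
q₂* = (305 - 2×51 + 39)/3 = 80.67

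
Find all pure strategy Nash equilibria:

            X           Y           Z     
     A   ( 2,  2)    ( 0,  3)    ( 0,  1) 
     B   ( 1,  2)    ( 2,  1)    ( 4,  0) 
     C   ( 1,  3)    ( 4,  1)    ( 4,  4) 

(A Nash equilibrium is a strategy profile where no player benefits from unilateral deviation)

Nash equilibrium: (C, Z)

Work:
Best responses:
  P1 vs X: payoffs [2, 1, 1] → best response A (payoff 2)
  P1 vs Y: payoffs [0, 2, 4] → best response C (payoff 4)
  P1 vs Z: payoffs [0, 4, 4] → best response B/C (payoff 4)
  P2 vs A: payoffs [2, 3, 1] → best response Y (payoff 3)
  P2 vs B: payoffs [2, 1, 0] → best response X (payoff 2)
  P2 vs C: payoffs [3, 1, 4] → best response Z (payoff 4)
Mutual best responses: (C,Z) → Nash equilibria.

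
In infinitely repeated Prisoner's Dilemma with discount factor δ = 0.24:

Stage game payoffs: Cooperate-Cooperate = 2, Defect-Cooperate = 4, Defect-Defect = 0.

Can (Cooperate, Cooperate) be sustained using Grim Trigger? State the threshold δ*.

δ* = 0.5; since δ = 0.24 < 0.5, cooperation cannot be sustained

Work:
For Grim Trigger:
Cooperate forever: 2/(1-δ)
Defect then punished: 4 + 0·δ/(1-δ)
Need: 2/(1-δ) ≥ 4 + 0·δ/(1-δ)
Solving: δ ≥ (T-R)/(T-P) = (4-2)/(4-0) = 0.5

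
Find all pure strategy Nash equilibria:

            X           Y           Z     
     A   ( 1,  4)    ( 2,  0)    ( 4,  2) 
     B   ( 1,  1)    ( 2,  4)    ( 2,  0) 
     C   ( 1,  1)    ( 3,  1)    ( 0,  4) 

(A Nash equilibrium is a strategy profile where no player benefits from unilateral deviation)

Nash equilibrium: (A, X)

Work:
Best responses:
  P1 vs X: payoffs [1, 1, 1] → best response A/B/C (payoff 1)
  P1 vs Y: payoffs [2, 2, 3] → best response C (payoff 3)
  P1 vs Z: payoffs [4, 2, 0] → best response A (payoff 4)
  P2 vs A: payoffs [4, 0, 2] → best response X (payoff 4)
  P2 vs B: payoffs [1, 4, 0] → best response Y (payoff 4)
  P2 vs C: payoffs [1, 1, 4] → best response Z (payoff 4)
Mutual best responses: (A,X) → Nash equilibria.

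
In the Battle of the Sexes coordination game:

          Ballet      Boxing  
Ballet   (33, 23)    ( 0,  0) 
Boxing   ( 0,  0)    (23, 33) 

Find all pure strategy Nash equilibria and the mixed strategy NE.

Pure NE: (Ballet, Ballet) and (Boxing, Boxing); Mixed NE: p = 0.5893, q = 0.4107

Work:
Check pure NE:
(Ballet, Ballet): (33, 23) - no unilateral deviation beneficial
(Boxing, Boxing): (23, 33) - no unilateral deviation beneficial
Mixed NE: P1 plays Ballet with p = 0.5893, P2 plays Ballet with q = 0.4107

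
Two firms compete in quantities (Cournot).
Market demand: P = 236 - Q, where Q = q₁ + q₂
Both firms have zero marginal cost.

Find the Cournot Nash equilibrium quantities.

q₁* = q₂* = 78.67; P* = 78.67

Work:
Profit: π_i = P·q_i = (a - q_i - q_j)·q_i
FOC: ∂π_i/∂q_i = a - 2q_i - q_j = 0
Reaction function: q_i = (236 - q_j)/2
Symmetry: q* = 236/3 = 78.67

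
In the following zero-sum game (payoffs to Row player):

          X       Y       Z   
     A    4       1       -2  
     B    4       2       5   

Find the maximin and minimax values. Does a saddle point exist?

Maximin = 2, Minimax = 2, Saddle: True

Work:
Row minimums: [-2, 2] → maximin = 2
Column maximums: [4, 2, 5] → minimax = 2
Saddle point exists! Game value = 2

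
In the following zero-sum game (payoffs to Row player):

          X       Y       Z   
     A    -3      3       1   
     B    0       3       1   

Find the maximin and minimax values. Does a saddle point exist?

Maximin = 0, Minimax = 0, Saddle: True

Work:
Row minimums: [-3, 0] → maximin = 0
Column maximums: [0, 3, 1] → minimax = 0
Saddle point exists! Game value = 0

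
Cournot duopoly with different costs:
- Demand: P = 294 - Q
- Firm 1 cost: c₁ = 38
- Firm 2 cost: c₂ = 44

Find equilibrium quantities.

q₁* = 87.33, q₂* = 81.33

Work:
Reaction: q₁ = (294 - 38 - q₂)/2
Reaction: q₂ = (294 - 44 - q₁)/2
Solve simultaneously:
q₁* = (294 - 2×38 + 44)/3 = 87.33
q₂* = (294 - 2×44 + 38)/3 = 81.33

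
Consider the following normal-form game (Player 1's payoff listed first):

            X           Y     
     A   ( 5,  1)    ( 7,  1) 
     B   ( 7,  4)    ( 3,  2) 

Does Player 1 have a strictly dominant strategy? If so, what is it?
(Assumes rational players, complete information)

No strictly dominant strategy exists for Player 1

Work:
A strategy strictly dominates another if it gives a strictly higher payoff against every opponent action. Compare each pair of P1's strategies column-by-column:
  A vs B: [5 vs 7, 7 vs 3] → A does not strictly dominate B (column X: 5 ≤ 7)
  B vs A: [7 vs 5, 3 vs 7] → B does not strictly dominate A (column Y: 3 ≤ 7)
No single strategy strictly dominates all others → no strictly dominant strategy.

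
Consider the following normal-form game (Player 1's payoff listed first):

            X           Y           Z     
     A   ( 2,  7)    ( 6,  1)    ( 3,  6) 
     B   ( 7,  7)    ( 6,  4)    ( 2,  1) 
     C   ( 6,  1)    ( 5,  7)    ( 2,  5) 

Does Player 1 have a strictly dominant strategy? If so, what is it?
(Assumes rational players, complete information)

No strictly dominant strategy exists for Player 1

Work:
A strategy strictly dominates another if it gives a strictly higher payoff against every opponent action. Compare each pair of P1's strategies column-by-column:
  A vs B: [2 vs 7, 6 vs 6, 3 vs 2] → A does not strictly dominate B (column X: 2 ≤ 7)
  A vs C: [2 vs 6, 6 vs 5, 3 vs 2] → A does not strictly dominate C (column X: 2 ≤ 6)
  B vs A: [7 vs 2, 6 vs 6, 2 vs 3] → B does not strictly dominate A (column Y: 6 ≤ 6)
  B vs C: [7 vs 6, 6 vs 5, 2 vs 2] → B does not strictly dominate C (column Z: 2 ≤ 2)
  C vs A: [6 vs 2, 5 vs 6, 2 vs 3] → C does not strictly dominate A (column Y: 5 ≤ 6)
  C vs B: [6 vs 7, 5 vs 6, 2 vs 2] → C does not strictly dominate B (column X: 6 ≤ 7)
No single strategy strictly dominates all others → no strictly dominant strategy.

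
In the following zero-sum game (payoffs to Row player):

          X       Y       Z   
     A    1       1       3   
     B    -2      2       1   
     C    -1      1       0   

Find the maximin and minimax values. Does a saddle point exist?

Maximin = 1, Minimax = 1, Saddle: True

Work:
Row minimums: [1, -2, -1] → maximin = 1
Column maximums: [1, 2, 3] → minimax = 1
Saddle point exists! Game value = 1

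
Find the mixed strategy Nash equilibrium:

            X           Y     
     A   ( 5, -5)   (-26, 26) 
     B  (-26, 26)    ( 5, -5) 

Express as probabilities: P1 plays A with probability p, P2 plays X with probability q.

p = 0.5, q = 0.5

Work:
Find probabilities that make opponent indifferent:
P2 chooses q to make P1 indifferent between A and B
P1 chooses p to make P2 indifferent between X and Y
Mixed NE: P1 plays (A: 0.5, B: 0.5), P2 plays (X: 0.5, Y: 0.5)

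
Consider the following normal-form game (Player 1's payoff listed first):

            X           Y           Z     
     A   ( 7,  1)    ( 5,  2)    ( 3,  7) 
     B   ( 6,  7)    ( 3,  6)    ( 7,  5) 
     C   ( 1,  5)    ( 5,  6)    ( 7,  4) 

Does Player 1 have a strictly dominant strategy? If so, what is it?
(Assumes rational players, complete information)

No strictly dominant strategy exists for Player 1

Work:
A strategy strictly dominates another if it gives a strictly higher payoff against every opponent action. Compare each pair of P1's strategies column-by-column:
  A vs B: [7 vs 6, 5 vs 3, 3 vs 7] → A does not strictly dominate B (column Z: 3 ≤ 7)
  A vs C: [7 vs 1, 5 vs 5, 3 vs 7] → A does not strictly dominate C (column Y: 5 ≤ 5)
  B vs A: [6 vs 7, 3 vs 5, 7 vs 3] → B does not strictly dominate A (column X: 6 ≤ 7)
  B vs C: [6 vs 1, 3 vs 5, 7 vs 7] → B does not strictly dominate C (column Y: 3 ≤ 5)
  C vs A: [1 vs 7, 5 vs 5, 7 vs 3] → C does not strictly dominate A (column X: 1 ≤ 7)
  C vs B: [1 vs 6, 5 vs 3, 7 vs 7] → C does not strictly dominate B (column X: 1 ≤ 6)
No single strategy strictly dominates all others → no strictly dominant strategy.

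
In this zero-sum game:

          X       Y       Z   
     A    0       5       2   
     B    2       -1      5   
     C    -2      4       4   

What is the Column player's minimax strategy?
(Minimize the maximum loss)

Column should play X, value = 2

Work:
Column player minimizes Row's maximum payoff:
Column X: max payoff to Row = 2
Column Y: max payoff to Row = 5
Column Z: max payoff to Row = 5
Minimum is 2, achieved by column X.
Minimax strategy: X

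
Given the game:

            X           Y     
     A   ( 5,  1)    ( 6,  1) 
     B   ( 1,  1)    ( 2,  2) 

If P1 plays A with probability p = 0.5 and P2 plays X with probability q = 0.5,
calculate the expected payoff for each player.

E[P1] = 3.5, E[P2] = 1.25

Work:
E[P1] = p·q·π₁(A,X) + p·(1-q)·π₁(A,Y) + (1-p)·q·π₁(B,X) + (1-p)·(1-q)·π₁(B,Y)
= 0.5·0.5·5 + 0.5·0.5·6 + 0.5·0.5·1 + 0.5·0.5·2
= 3.5

E[P2] = 1.25 (similar calculation)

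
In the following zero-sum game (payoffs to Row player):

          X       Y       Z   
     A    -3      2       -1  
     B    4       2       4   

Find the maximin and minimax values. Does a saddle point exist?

Maximin = 2, Minimax = 2, Saddle: True

Work:
Row minimums: [-3, 2] → maximin = 2
Column maximums: [4, 2, 4] → minimax = 2
Saddle point exists! Game value = 2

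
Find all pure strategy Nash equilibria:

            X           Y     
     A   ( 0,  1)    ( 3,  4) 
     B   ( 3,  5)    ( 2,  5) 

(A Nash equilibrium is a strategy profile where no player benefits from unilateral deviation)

Nash equilibrium: (A, Y), (B, X)

Work:
Best responses:
  P1 vs X: payoffs [0, 3] → best response B (payoff 3)
  P1 vs Y: payoffs [3, 2] → best response A (payoff 3)
  P2 vs A: payoffs [1, 4] → best response Y (payoff 4)
  P2 vs B: payoffs [5, 5] → best response X/Y (payoff 5)
Mutual best responses: (A,Y), (B,X) → Nash equilibria.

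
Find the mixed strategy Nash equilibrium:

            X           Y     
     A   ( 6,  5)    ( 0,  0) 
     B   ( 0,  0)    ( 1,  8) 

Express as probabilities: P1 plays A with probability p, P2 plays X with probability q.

p = 0.6154, q = 0.1429

Work:
Find probabilities that make opponent indifferent:
P2 chooses q to make P1 indifferent between A and B
P1 chooses p to make P2 indifferent between X and Y
Mixed NE: P1 plays (A: 0.6154, B: 0.3846), P2 plays (X: 0.1429, Y: 0.8571)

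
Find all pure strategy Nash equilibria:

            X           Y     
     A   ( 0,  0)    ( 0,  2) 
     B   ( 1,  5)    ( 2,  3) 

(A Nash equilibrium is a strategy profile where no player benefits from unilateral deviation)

Nash equilibrium: (B, X)

Work:
Best responses:
  P1 vs X: payoffs [0, 1] → best response B (payoff 1)
  P1 vs Y: payoffs [0, 2] → best response B (payoff 2)
  P2 vs A: payoffs [0, 2] → best response Y (payoff 2)
  P2 vs B: payoffs [5, 3] → best response X (payoff 5)
Mutual best responses: (B,X) → Nash equilibria.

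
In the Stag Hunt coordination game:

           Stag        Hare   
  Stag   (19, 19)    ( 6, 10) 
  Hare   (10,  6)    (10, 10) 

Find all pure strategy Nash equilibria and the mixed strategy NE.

Pure NE: (Stag, Stag) and (Hare, Hare); Mixed NE: p = 0.3077, q = 0.3077

Work:
Check pure NE:
(Stag, Stag): (19, 19) - no unilateral deviation beneficial
(Hare, Hare): (10, 10) - no unilateral deviation beneficial
Mixed NE: P1 plays Stag with p = 0.3077, P2 plays Stag with q = 0.3077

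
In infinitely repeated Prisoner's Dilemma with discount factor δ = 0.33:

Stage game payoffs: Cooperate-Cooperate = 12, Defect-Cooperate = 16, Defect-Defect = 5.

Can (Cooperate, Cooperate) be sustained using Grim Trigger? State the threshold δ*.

δ* = 0.3636; since δ = 0.33 < 0.3636, cooperation cannot be sustained

Work:
For Grim Trigger:
Cooperate forever: 12/(1-δ)
Defect then punished: 16 + 5·δ/(1-δ)
Need: 12/(1-δ) ≥ 16 + 5·δ/(1-δ)
Solving: δ ≥ (T-R)/(T-P) = (16-12)/(16-5) = 0.3636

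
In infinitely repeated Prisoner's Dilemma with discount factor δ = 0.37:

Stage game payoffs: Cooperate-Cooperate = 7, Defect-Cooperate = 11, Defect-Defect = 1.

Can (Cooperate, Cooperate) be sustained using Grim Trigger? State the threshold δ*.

δ* = 0.4; since δ = 0.37 < 0.4, cooperation cannot be sustained

Work:
For Grim Trigger:
Cooperate forever: 7/(1-δ)
Defect then punished: 11 + 1·δ/(1-δ)
Need: 7/(1-δ) ≥ 11 + 1·δ/(1-δ)
Solving: δ ≥ (T-R)/(T-P) = (11-7)/(11-1) = 0.4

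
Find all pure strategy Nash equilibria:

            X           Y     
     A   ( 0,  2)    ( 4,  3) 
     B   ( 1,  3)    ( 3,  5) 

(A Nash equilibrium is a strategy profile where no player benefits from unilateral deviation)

Nash equilibrium: (A, Y)

Work:
Best responses:
  P1 vs X: payoffs [0, 1] → best response B (payoff 1)
  P1 vs Y: payoffs [4, 3] → best response A (payoff 4)
  P2 vs A: payoffs [2, 3] → best response Y (payoff 3)
  P2 vs B: payoffs [3, 5] → best response Y (payoff 5)
Mutual best responses: (A,Y) → Nash equilibria.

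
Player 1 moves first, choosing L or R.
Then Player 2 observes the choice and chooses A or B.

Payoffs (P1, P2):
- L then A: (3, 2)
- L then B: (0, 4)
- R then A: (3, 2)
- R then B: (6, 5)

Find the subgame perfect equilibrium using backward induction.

P1 plays R, P2 plays B after L and B after R; Payoff (6, 5)

Work:
Backward induction:
After L: P2 chooses B → P1 gets 0
After R: P2 chooses B → P1 gets 6
P1 chooses R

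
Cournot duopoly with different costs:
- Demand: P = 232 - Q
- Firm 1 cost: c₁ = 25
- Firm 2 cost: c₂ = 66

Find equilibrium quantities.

q₁* = 82.67, q₂* = 41.67

Work:
Reaction: q₁ = (232 - 25 - q₂)/2
Reaction: q₂ = (232 - 66 - q₁)/2
Solve simultaneously:
q₁* = (232 - 2×25 + 66)/3 = 82.67
q₂* = (232 - 2×66 + 25)/3 = 41.67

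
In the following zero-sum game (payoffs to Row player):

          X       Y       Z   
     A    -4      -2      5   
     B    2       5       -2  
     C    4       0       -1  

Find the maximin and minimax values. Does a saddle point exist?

Maximin = -1, Minimax = 4, Saddle: False

Work:
Row minimums: [-4, -2, -1] → maximin = -1
Column maximums: [4, 5, 5] → minimax = 4
No saddle point (maximin ≠ minimax). Mixed strategy needed.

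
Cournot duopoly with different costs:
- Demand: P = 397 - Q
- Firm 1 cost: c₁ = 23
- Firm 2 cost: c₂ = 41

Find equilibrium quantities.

q₁* = 130.67, q₂* = 112.67

Work:
Reaction: q₁ = (397 - 23 - q₂)/2
Reaction: q₂ = (397 - 41 - q₁)/2
Solve simultaneously:
q₁* = (397 - 2×23 + 41)/3 = 130.67
q₂* = (397 - 2×41 + 23)/3 = 112.67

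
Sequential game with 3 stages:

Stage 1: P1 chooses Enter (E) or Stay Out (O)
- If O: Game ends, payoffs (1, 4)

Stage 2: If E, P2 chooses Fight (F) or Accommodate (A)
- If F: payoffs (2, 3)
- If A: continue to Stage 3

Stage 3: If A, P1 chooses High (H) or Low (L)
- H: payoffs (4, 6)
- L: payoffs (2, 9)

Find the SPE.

SPE: (E, A, H); Outcome (4, 6)

Work:
Stage 3: P1 chooses H (4 vs 2)
Stage 2: P2: F->3, A->6 (anticipating H). Choose A
Stage 1: P1: O->1, E->4 (anticipating A, H). Choose E
SPE path: E -> A -> H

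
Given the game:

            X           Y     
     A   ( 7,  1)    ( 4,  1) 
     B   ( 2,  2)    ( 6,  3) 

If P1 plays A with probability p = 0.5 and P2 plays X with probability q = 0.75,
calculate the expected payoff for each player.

E[P1] = 4.625, E[P2] = 1.625

Work:
E[P1] = p·q·π₁(A,X) + p·(1-q)·π₁(A,Y) + (1-p)·q·π₁(B,X) + (1-p)·(1-q)·π₁(B,Y)
= 0.5·0.75·7 + 0.5·0.25·4 + 0.5·0.75·2 + 0.5·0.25·6
= 4.625

E[P2] = 1.625 (similar calculation)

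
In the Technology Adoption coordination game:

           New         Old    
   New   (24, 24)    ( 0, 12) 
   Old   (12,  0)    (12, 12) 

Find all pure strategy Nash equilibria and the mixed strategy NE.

Pure NE: (New, New) and (Old, Old); Mixed NE: p = 0.5, q = 0.5

Work:
Check pure NE:
(New, New): (24, 24) - no unilateral deviation beneficial
(Old, Old): (12, 12) - no unilateral deviation beneficial
Mixed NE: P1 plays New with p = 0.5, P2 plays New with q = 0.5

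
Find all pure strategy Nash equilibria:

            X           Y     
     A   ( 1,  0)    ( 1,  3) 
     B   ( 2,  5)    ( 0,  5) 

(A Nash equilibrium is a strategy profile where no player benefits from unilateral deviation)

Nash equilibrium: (A, Y), (B, X)

Work:
Best responses:
  P1 vs X: payoffs [1, 2] → best response B (payoff 2)
  P1 vs Y: payoffs [1, 0] → best response A (payoff 1)
  P2 vs A: payoffs [0, 3] → best response Y (payoff 3)
  P2 vs B: payoffs [5, 5] → best response X/Y (payoff 5)
Mutual best responses: (A,Y), (B,X) → Nash equilibria.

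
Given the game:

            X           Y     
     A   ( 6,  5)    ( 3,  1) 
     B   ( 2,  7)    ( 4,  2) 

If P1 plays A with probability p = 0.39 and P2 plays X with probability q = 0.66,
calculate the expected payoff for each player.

E[P1] = 3.577, E[P2] = 4.6526

Work:
E[P1] = p·q·π₁(A,X) + p·(1-q)·π₁(A,Y) + (1-p)·q·π₁(B,X) + (1-p)·(1-q)·π₁(B,Y)
= 0.39·0.66·6 + 0.39·0.34·3 + 0.61·0.66·2 + 0.61·0.34·4
= 3.577

E[P2] = 4.6526 (similar calculation)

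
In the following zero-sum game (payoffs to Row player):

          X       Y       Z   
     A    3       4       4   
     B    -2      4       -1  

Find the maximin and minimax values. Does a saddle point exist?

Maximin = 3, Minimax = 3, Saddle: True

Work:
Row minimums: [3, -2] → maximin = 3
Column maximums: [3, 4, 4] → minimax = 3
Saddle point exists! Game value = 3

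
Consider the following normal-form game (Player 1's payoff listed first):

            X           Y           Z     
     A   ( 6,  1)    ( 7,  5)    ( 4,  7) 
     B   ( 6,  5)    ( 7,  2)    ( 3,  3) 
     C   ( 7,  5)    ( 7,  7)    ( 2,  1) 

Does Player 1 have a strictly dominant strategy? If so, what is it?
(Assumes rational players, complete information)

No strictly dominant strategy exists for Player 1

Work:
A strategy strictly dominates another if it gives a strictly higher payoff against every opponent action. Compare each pair of P1's strategies column-by-column:
  A vs B: [6 vs 6, 7 vs 7, 4 vs 3] → A does not strictly dominate B (column X: 6 ≤ 6)
  A vs C: [6 vs 7, 7 vs 7, 4 vs 2] → A does not strictly dominate C (column X: 6 ≤ 7)
  B vs A: [6 vs 6, 7 vs 7, 3 vs 4] → B does not strictly dominate A (column X: 6 ≤ 6)
  B vs C: [6 vs 7, 7 vs 7, 3 vs 2] → B does not strictly dominate C (column X: 6 ≤ 7)
  C vs A: [7 vs 6, 7 vs 7, 2 vs 4] → C does not strictly dominate A (column Y: 7 ≤ 7)
  C vs B: [7 vs 6, 7 vs 7, 2 vs 3] → C does not strictly dominate B (column Y: 7 ≤ 7)
No single strategy strictly dominates all others → no strictly dominant strategy.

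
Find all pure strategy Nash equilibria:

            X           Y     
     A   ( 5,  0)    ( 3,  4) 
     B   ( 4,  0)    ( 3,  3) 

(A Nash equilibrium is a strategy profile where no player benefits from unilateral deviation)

Nash equilibrium: (A, Y), (B, Y)

Work:
Best responses:
  P1 vs X: payoffs [5, 4] → best response A (payoff 5)
  P1 vs Y: payoffs [3, 3] → best response A/B (payoff 3)
  P2 vs A: payoffs [0, 4] → best response Y (payoff 4)
  P2 vs B: payoffs [0, 3] → best response Y (payoff 3)
Mutual best responses: (A,Y), (B,Y) → Nash equilibria.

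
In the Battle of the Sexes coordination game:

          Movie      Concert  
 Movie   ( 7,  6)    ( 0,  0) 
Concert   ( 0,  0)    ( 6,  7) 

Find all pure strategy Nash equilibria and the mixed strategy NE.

Pure NE: (Movie, Movie) and (Concert, Concert); Mixed NE: p = 0.5385, q = 0.4615

Work:
Check pure NE:
(Movie, Movie): (7, 6) - no unilateral deviation beneficial
(Concert, Concert): (6, 7) - no unilateral deviation beneficial
Mixed NE: P1 plays Movie with p = 0.5385, P2 plays Movie with q = 0.4615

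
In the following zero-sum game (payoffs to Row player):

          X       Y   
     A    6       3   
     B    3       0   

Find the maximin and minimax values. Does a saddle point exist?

Maximin = 3, Minimax = 3, Saddle: True

Work:
Row minimums: [3, 0] → maximin = 3
Column maximums: [6, 3] → minimax = 3
Saddle point exists! Game value = 3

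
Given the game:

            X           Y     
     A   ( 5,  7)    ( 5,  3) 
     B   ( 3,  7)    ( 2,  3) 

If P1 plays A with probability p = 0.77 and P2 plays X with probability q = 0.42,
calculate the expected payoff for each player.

E[P1] = 4.4066, E[P2] = 4.68

Work:
E[P1] = p·q·π₁(A,X) + p·(1-q)·π₁(A,Y) + (1-p)·q·π₁(B,X) + (1-p)·(1-q)·π₁(B,Y)
= 0.77·0.42·5 + 0.77·0.58·5 + 0.23·0.42·3 + 0.23·0.58·2
= 4.4066

E[P2] = 4.68 (similar calculation)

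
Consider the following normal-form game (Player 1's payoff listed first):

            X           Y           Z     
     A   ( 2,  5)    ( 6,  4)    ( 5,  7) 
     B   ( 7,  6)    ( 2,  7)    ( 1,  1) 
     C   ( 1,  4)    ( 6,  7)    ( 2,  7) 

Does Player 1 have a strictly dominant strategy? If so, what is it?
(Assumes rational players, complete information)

No strictly dominant strategy exists for Player 1

Work:
A strategy strictly dominates another if it gives a strictly higher payoff against every opponent action. Compare each pair of P1's strategies column-by-column:
  A vs B: [2 vs 7, 6 vs 2, 5 vs 1] → A does not strictly dominate B (column X: 2 ≤ 7)
  A vs C: [2 vs 1, 6 vs 6, 5 vs 2] → A does not strictly dominate C (column Y: 6 ≤ 6)
  B vs A: [7 vs 2, 2 vs 6, 1 vs 5] → B does not strictly dominate A (column Y: 2 ≤ 6)
  B vs C: [7 vs 1, 2 vs 6, 1 vs 2] → B does not strictly dominate C (column Y: 2 ≤ 6)
  C vs A: [1 vs 2, 6 vs 6, 2 vs 5] → C does not strictly dominate A (column X: 1 ≤ 2)
  C vs B: [1 vs 7, 6 vs 2, 2 vs 1] → C does not strictly dominate B (column X: 1 ≤ 7)
No single strategy strictly dominates all others → no strictly dominant strategy.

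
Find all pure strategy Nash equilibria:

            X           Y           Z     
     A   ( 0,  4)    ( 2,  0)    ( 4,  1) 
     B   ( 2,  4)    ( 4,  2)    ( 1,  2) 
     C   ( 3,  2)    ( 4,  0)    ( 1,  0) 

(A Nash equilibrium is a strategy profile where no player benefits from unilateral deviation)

Nash equilibrium: (C, X)

Work:
Best responses:
  P1 vs X: payoffs [0, 2, 3] → best response C (payoff 3)
  P1 vs Y: payoffs [2, 4, 4] → best response B/C (payoff 4)
  P1 vs Z: payoffs [4, 1, 1] → best response A (payoff 4)
  P2 vs A: payoffs [4, 0, 1] → best response X (payoff 4)
  P2 vs B: payoffs [4, 2, 2] → best response X (payoff 4)
  P2 vs C: payoffs [2, 0, 0] → best response X (payoff 2)
Mutual best responses: (C,X) → Nash equilibria.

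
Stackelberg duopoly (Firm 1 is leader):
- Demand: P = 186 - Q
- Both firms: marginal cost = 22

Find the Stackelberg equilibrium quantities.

q₁* (leader) = 82.0, q₂* (follower) = 41.0

Work:
Follower's reaction: q₂ = (a - c - q₁)/2
Leader substitutes: π₁ = q₁·(a - q₁ - (a-c-q₁)/2 - c)
FOC: q₁* = (186 - 22)/2 = 82.00
Then: q₂* = (186 - 22 - 82.0)/2 = 41.00
Leader has first-mover advantage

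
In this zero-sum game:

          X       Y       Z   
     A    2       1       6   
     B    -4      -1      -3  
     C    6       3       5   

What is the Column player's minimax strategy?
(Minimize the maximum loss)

Column should play Y, value = 3

Work:
Column player minimizes Row's maximum payoff:
Column X: max payoff to Row = 6
Column Y: max payoff to Row = 3
Column Z: max payoff to Row = 6
Minimum is 3, achieved by column Y.
Minimax strategy: Y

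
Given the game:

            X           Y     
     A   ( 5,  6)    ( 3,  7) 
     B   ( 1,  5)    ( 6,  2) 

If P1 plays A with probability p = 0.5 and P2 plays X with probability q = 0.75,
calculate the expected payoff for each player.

E[P1] = 3.375, E[P2] = 5.25

Work:
E[P1] = p·q·π₁(A,X) + p·(1-q)·π₁(A,Y) + (1-p)·q·π₁(B,X) + (1-p)·(1-q)·π₁(B,Y)
= 0.5·0.75·5 + 0.5·0.25·3 + 0.5·0.75·1 + 0.5·0.25·6
= 3.375

E[P2] = 5.25 (similar calculation)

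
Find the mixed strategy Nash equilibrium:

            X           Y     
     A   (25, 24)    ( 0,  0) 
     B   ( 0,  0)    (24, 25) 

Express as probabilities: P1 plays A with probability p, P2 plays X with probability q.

p = 0.5102, q = 0.4898

Work:
Find probabilities that make opponent indifferent:
P2 chooses q to make P1 indifferent between A and B
P1 chooses p to make P2 indifferent between X and Y
Mixed NE: P1 plays (A: 0.5102, B: 0.4898), P2 plays (X: 0.4898, Y: 0.5102)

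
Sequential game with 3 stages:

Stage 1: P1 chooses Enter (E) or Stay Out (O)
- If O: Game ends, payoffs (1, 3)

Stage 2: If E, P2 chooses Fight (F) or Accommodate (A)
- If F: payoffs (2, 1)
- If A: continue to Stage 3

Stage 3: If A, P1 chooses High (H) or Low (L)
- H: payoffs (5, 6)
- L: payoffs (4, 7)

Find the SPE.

SPE: (E, A, H); Outcome (5, 6)

Work:
Stage 3: P1 chooses H (5 vs 4)
Stage 2: P2: F->1, A->6 (anticipating H). Choose A
Stage 1: P1: O->1, E->5 (anticipating A, H). Choose E
SPE path: E -> A -> H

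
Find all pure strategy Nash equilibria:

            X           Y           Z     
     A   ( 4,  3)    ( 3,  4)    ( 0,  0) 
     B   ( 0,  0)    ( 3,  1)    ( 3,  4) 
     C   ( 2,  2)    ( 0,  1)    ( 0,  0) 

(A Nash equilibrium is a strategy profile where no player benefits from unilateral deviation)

Nash equilibrium: (A, Y), (B, Z)

Work:
Best responses:
  P1 vs X: payoffs [4, 0, 2] → best response A (payoff 4)
  P1 vs Y: payoffs [3, 3, 0] → best response A/B (payoff 3)
  P1 vs Z: payoffs [0, 3, 0] → best response B (payoff 3)
  P2 vs A: payoffs [3, 4, 0] → best response Y (payoff 4)
  P2 vs B: payoffs [0, 1, 4] → best response Z (payoff 4)
  P2 vs C: payoffs [2, 1, 0] → best response X (payoff 2)
Mutual best responses: (A,Y), (B,Z) → Nash equilibria.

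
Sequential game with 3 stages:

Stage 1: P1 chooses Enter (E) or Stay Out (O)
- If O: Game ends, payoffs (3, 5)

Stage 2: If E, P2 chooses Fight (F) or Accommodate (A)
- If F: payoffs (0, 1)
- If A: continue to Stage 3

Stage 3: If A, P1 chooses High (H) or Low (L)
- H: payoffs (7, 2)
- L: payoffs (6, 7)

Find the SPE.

SPE: (E, A, H); Outcome (7, 2)

Work:
Stage 3: P1 chooses H (7 vs 6)
Stage 2: P2: F->1, A->2 (anticipating H). Choose A
Stage 1: P1: O->3, E->7 (anticipating A, H). Choose E
SPE path: E -> A -> H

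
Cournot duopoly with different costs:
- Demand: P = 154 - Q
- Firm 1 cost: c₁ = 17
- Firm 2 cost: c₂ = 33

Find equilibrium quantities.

q₁* = 51.0, q₂* = 35.0

Work:
Reaction: q₁ = (154 - 17 - q₂)/2
Reaction: q₂ = (154 - 33 - q₁)/2
Solve simultaneously:
q₁* = (154 - 2×17 + 33)/3 = 51.0
q₂* = (154 - 2×33 + 17)/3 = 35.0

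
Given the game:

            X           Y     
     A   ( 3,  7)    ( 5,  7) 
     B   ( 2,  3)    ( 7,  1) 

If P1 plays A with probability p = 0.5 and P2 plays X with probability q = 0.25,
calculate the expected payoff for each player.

E[P1] = 5.125, E[P2] = 4.25

Work:
E[P1] = p·q·π₁(A,X) + p·(1-q)·π₁(A,Y) + (1-p)·q·π₁(B,X) + (1-p)·(1-q)·π₁(B,Y)
= 0.5·0.25·3 + 0.5·0.75·5 + 0.5·0.25·2 + 0.5·0.75·7
= 5.125

E[P2] = 4.25 (similar calculation)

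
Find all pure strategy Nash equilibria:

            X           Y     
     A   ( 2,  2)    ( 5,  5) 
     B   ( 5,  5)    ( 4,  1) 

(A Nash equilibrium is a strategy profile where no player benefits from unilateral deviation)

Nash equilibrium: (A, Y), (B, X)

Work:
Best responses:
  P1 vs X: payoffs [2, 5] → best response B (payoff 5)
  P1 vs Y: payoffs [5, 4] → best response A (payoff 5)
  P2 vs A: payoffs [2, 5] → best response Y (payoff 5)
  P2 vs B: payoffs [5, 1] → best response X (payoff 5)
Mutual best responses: (A,Y), (B,X) → Nash equilibria.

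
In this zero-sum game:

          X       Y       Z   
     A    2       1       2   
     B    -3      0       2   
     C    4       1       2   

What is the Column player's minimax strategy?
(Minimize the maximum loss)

Column should play Y, value = 1

Work:
Column player minimizes Row's maximum payoff:
Column X: max payoff to Row = 4
Column Y: max payoff to Row = 1
Column Z: max payoff to Row = 2
Minimum is 1, achieved by column Y.
Minimax strategy: Y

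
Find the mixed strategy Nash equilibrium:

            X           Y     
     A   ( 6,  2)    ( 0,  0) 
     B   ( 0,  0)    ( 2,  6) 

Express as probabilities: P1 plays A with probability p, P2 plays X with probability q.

p = 0.75, q = 0.25

Work:
Find probabilities that make opponent indifferent:
P2 chooses q to make P1 indifferent between A and B
P1 chooses p to make P2 indifferent between X and Y
Mixed NE: P1 plays (A: 0.75, B: 0.25), P2 plays (X: 0.25, Y: 0.75)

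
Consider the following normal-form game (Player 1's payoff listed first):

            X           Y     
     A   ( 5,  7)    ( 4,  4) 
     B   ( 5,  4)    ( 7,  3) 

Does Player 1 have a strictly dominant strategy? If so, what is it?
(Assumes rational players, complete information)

No strictly dominant strategy exists for Player 1

Work:
A strategy strictly dominates another if it gives a strictly higher payoff against every opponent action. Compare each pair of P1's strategies column-by-column:
  A vs B: [5 vs 5, 4 vs 7] → A does not strictly dominate B (column X: 5 ≤ 5)
  B vs A: [5 vs 5, 7 vs 4] → B does not strictly dominate A (column X: 5 ≤ 5)
No single strategy strictly dominates all others → no strictly dominant strategy.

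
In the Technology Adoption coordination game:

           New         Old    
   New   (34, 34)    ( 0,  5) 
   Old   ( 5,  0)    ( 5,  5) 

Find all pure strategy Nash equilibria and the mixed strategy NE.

Pure NE: (New, New) and (Old, Old); Mixed NE: p = 0.1471, q = 0.1471

Work:
Check pure NE:
(New, New): (34, 34) - no unilateral deviation beneficial
(Old, Old): (5, 5) - no unilateral deviation beneficial
Mixed NE: P1 plays New with p = 0.1471, P2 plays New with q = 0.1471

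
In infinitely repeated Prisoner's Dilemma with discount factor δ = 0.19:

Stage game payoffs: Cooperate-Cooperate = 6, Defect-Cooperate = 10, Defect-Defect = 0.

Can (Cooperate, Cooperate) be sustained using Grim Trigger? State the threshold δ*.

δ* = 0.4; since δ = 0.19 < 0.4, cooperation cannot be sustained

Work:
For Grim Trigger:
Cooperate forever: 6/(1-δ)
Defect then punished: 10 + 0·δ/(1-δ)
Need: 6/(1-δ) ≥ 10 + 0·δ/(1-δ)
Solving: δ ≥ (T-R)/(T-P) = (10-6)/(10-0) = 0.4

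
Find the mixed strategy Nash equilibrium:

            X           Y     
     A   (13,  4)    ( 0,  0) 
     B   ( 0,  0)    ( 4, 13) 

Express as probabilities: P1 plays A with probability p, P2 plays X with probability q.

p = 0.7647, q = 0.2353

Work:
Find probabilities that make opponent indifferent:
P2 chooses q to make P1 indifferent between A and B
P1 chooses p to make P2 indifferent between X and Y
Mixed NE: P1 plays (A: 0.7647, B: 0.2353), P2 plays (X: 0.2353, Y: 0.7647)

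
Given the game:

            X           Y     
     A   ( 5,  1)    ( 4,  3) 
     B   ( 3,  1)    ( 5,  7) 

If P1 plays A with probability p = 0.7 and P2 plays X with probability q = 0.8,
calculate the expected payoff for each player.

E[P1] = 4.38, E[P2] = 1.64

Work:
E[P1] = p·q·π₁(A,X) + p·(1-q)·π₁(A,Y) + (1-p)·q·π₁(B,X) + (1-p)·(1-q)·π₁(B,Y)
= 0.7·0.8·5 + 0.7·0.2·4 + 0.3·0.8·3 + 0.3·0.2·5
= 4.38

E[P2] = 1.64 (similar calculation)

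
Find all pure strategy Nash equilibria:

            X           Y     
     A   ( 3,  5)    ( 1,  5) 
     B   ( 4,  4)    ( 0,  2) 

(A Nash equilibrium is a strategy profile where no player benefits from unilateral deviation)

Nash equilibrium: (A, Y), (B, X)

Work:
Best responses:
  P1 vs X: payoffs [3, 4] → best response B (payoff 4)
  P1 vs Y: payoffs [1, 0] → best response A (payoff 1)
  P2 vs A: payoffs [5, 5] → best response X/Y (payoff 5)
  P2 vs B: payoffs [4, 2] → best response X (payoff 4)
Mutual best responses: (A,Y), (B,X) → Nash equilibria.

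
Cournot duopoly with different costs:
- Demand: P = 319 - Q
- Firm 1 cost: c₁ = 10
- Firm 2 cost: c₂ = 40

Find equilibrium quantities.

q₁* = 113.0, q₂* = 83.0

Work:
Reaction: q₁ = (319 - 10 - q₂)/2
Reaction: q₂ = (319 - 40 - q₁)/2
Solve simultaneously:
q₁* = (319 - 2×10 + 40)/3 = 113.0
q₂* = (319 - 2×40 + 10)/3 = 83.0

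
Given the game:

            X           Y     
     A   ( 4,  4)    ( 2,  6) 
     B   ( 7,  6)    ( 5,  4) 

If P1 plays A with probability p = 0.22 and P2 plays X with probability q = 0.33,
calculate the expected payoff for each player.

E[P1] = 5.0, E[P2] = 4.8096

Work:
E[P1] = p·q·π₁(A,X) + p·(1-q)·π₁(A,Y) + (1-p)·q·π₁(B,X) + (1-p)·(1-q)·π₁(B,Y)
= 0.22·0.33·4 + 0.22·0.67·2 + 0.78·0.33·7 + 0.78·0.67·5
= 5.0

E[P2] = 4.8096 (similar calculation)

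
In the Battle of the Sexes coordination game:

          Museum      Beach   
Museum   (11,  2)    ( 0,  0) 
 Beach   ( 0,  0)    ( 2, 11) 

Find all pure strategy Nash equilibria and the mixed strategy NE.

Pure NE: (Museum, Museum) and (Beach, Beach); Mixed NE: p = 0.8462, q = 0.1538

Work:
Check pure NE:
(Museum, Museum): (11, 2) - no unilateral deviation beneficial
(Beach, Beach): (2, 11) - no unilateral deviation beneficial
Mixed NE: P1 plays Museum with p = 0.8462, P2 plays Museum with q = 0.1538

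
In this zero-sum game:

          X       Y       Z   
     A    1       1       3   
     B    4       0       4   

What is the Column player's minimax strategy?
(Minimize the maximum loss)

Column should play Y, value = 1

Work:
Column player minimizes Row's maximum payoff:
Column X: max payoff to Row = 4
Column Y: max payoff to Row = 1
Column Z: max payoff to Row = 4
Minimum is 1, achieved by column Y.
Minimax strategy: Y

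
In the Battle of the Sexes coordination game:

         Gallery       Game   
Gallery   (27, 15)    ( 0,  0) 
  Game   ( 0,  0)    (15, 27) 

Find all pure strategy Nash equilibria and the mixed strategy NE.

Pure NE: (Gallery, Gallery) and (Game, Game); Mixed NE: p = 0.6429, q = 0.3571

Work:
Check pure NE:
(Gallery, Gallery): (27, 15) - no unilateral deviation beneficial
(Game, Game): (15, 27) - no unilateral deviation beneficial
Mixed NE: P1 plays Gallery with p = 0.6429, P2 plays Gallery with q = 0.3571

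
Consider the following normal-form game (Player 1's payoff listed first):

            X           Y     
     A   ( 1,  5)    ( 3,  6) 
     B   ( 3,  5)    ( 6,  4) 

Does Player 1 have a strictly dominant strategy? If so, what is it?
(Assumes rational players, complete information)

Yes, Player 1's strictly dominant strategy is B

Work:
A strategy strictly dominates another if it gives a strictly higher payoff against every opponent action. Compare each pair of P1's strategies column-by-column:
  A vs B: [1 vs 3, 3 vs 6] → A does not strictly dominate B (column X: 1 ≤ 3)
  B vs A: [3 vs 1, 6 vs 3] → B strictly dominates A
B strictly dominates every other strategy → strictly dominant.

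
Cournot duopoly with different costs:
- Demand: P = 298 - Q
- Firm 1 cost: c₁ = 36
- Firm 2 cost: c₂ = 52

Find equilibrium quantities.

q₁* = 92.67, q₂* = 76.67

Work:
Reaction: q₁ = (298 - 36 - q₂)/2
Reaction: q₂ = (298 - 52 - q₁)/2
Solve simultaneously:
q₁* = (298 - 2×36 + 52)/3 = 92.67
q₂* = (298 - 2×52 + 36)/3 = 76.67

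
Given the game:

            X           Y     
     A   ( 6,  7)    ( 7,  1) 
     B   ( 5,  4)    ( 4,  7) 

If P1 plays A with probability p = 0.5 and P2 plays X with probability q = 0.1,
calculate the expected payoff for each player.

E[P1] = 5.5, E[P2] = 4.15

Work:
E[P1] = p·q·π₁(A,X) + p·(1-q)·π₁(A,Y) + (1-p)·q·π₁(B,X) + (1-p)·(1-q)·π₁(B,Y)
= 0.5·0.1·6 + 0.5·0.9·7 + 0.5·0.1·5 + 0.5·0.9·4
= 5.5

E[P2] = 4.15 (similar calculation)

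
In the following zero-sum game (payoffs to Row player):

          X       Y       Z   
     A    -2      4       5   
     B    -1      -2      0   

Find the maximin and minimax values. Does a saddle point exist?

Maximin = -2, Minimax = -1, Saddle: False

Work:
Row minimums: [-2, -2] → maximin = -2
Column maximums: [-1, 4, 5] → minimax = -1
No saddle point (maximin ≠ minimax). Mixed strategy needed.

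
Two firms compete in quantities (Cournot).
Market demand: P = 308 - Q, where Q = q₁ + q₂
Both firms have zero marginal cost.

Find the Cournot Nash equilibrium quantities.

q₁* = q₂* = 102.67; P* = 102.67

Work:
Profit: π_i = P·q_i = (a - q_i - q_j)·q_i
FOC: ∂π_i/∂q_i = a - 2q_i - q_j = 0
Reaction function: q_i = (308 - q_j)/2
Symmetry: q* = 308/3 = 102.67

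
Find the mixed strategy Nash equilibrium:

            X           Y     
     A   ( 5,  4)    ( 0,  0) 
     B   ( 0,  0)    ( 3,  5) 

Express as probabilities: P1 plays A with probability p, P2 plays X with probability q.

p = 0.5556, q = 0.375

Work:
Find probabilities that make opponent indifferent:
P2 chooses q to make P1 indifferent between A and B
P1 chooses p to make P2 indifferent between X and Y
Mixed NE: P1 plays (A: 0.5556, B: 0.4444), P2 plays (X: 0.375, Y: 0.625)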